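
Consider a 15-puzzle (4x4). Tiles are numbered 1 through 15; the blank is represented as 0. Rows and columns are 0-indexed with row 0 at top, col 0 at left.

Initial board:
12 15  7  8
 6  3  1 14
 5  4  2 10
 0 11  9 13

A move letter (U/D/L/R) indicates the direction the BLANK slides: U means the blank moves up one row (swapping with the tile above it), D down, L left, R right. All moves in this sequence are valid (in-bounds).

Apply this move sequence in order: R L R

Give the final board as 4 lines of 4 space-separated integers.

After move 1 (R):
12 15  7  8
 6  3  1 14
 5  4  2 10
11  0  9 13

After move 2 (L):
12 15  7  8
 6  3  1 14
 5  4  2 10
 0 11  9 13

After move 3 (R):
12 15  7  8
 6  3  1 14
 5  4  2 10
11  0  9 13

Answer: 12 15  7  8
 6  3  1 14
 5  4  2 10
11  0  9 13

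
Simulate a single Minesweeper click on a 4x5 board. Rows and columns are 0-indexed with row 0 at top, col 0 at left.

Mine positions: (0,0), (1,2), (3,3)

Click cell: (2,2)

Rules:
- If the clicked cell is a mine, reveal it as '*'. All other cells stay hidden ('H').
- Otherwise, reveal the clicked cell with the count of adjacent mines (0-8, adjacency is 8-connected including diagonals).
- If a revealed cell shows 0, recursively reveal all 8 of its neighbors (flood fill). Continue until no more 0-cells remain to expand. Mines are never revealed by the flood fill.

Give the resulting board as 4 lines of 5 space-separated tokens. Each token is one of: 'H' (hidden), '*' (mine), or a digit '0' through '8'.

H H H H H
H H H H H
H H 2 H H
H H H H H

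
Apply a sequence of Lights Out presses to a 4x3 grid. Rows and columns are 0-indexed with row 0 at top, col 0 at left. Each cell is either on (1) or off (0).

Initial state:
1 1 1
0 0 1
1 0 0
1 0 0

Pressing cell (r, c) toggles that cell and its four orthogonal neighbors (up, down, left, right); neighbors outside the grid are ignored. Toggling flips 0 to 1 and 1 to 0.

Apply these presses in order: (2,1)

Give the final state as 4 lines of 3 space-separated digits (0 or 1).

Answer: 1 1 1
0 1 1
0 1 1
1 1 0

Derivation:
After press 1 at (2,1):
1 1 1
0 1 1
0 1 1
1 1 0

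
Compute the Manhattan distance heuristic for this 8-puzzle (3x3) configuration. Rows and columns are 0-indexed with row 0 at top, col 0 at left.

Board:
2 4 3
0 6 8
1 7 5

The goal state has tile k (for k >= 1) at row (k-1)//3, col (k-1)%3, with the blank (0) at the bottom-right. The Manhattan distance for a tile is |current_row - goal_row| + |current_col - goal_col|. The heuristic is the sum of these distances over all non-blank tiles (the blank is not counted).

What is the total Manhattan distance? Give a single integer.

Answer: 11

Derivation:
Tile 2: at (0,0), goal (0,1), distance |0-0|+|0-1| = 1
Tile 4: at (0,1), goal (1,0), distance |0-1|+|1-0| = 2
Tile 3: at (0,2), goal (0,2), distance |0-0|+|2-2| = 0
Tile 6: at (1,1), goal (1,2), distance |1-1|+|1-2| = 1
Tile 8: at (1,2), goal (2,1), distance |1-2|+|2-1| = 2
Tile 1: at (2,0), goal (0,0), distance |2-0|+|0-0| = 2
Tile 7: at (2,1), goal (2,0), distance |2-2|+|1-0| = 1
Tile 5: at (2,2), goal (1,1), distance |2-1|+|2-1| = 2
Sum: 1 + 2 + 0 + 1 + 2 + 2 + 1 + 2 = 11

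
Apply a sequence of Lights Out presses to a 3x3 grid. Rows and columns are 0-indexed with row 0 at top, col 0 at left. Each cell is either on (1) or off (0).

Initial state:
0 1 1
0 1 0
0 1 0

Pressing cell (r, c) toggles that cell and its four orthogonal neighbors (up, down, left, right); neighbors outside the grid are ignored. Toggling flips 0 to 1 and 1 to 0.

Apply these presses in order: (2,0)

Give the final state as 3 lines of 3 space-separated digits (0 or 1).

Answer: 0 1 1
1 1 0
1 0 0

Derivation:
After press 1 at (2,0):
0 1 1
1 1 0
1 0 0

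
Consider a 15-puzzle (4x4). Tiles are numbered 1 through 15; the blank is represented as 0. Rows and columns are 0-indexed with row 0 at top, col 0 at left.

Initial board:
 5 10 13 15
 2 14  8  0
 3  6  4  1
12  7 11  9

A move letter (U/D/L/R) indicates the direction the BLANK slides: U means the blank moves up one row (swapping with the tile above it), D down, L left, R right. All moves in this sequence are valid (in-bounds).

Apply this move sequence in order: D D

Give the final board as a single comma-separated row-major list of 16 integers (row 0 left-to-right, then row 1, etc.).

Answer: 5, 10, 13, 15, 2, 14, 8, 1, 3, 6, 4, 9, 12, 7, 11, 0

Derivation:
After move 1 (D):
 5 10 13 15
 2 14  8  1
 3  6  4  0
12  7 11  9

After move 2 (D):
 5 10 13 15
 2 14  8  1
 3  6  4  9
12  7 11  0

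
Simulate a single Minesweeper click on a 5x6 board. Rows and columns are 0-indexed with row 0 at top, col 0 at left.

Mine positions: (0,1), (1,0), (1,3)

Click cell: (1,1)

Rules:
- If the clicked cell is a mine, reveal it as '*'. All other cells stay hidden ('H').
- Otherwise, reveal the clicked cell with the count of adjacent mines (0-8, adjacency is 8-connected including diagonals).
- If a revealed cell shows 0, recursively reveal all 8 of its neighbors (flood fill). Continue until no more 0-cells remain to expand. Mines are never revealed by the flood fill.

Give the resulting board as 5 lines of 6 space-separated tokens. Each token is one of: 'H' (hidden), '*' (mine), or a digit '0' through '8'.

H H H H H H
H 2 H H H H
H H H H H H
H H H H H H
H H H H H H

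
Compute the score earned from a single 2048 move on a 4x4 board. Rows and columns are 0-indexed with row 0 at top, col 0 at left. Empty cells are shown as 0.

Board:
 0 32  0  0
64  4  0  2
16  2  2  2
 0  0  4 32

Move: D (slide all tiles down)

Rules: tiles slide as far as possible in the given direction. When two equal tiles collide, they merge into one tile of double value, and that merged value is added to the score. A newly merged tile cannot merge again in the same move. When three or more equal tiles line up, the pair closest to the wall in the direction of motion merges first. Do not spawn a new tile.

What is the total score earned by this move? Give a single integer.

Answer: 4

Derivation:
Slide down:
col 0: [0, 64, 16, 0] -> [0, 0, 64, 16]  score +0 (running 0)
col 1: [32, 4, 2, 0] -> [0, 32, 4, 2]  score +0 (running 0)
col 2: [0, 0, 2, 4] -> [0, 0, 2, 4]  score +0 (running 0)
col 3: [0, 2, 2, 32] -> [0, 0, 4, 32]  score +4 (running 4)
Board after move:
 0  0  0  0
 0 32  0  0
64  4  2  4
16  2  4 32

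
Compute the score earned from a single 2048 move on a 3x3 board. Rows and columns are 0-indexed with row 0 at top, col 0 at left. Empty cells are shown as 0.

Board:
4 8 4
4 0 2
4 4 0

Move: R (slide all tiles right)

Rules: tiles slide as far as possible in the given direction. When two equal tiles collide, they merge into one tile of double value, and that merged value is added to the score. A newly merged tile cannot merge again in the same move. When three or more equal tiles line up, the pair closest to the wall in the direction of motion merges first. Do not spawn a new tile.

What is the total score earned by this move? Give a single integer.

Answer: 8

Derivation:
Slide right:
row 0: [4, 8, 4] -> [4, 8, 4]  score +0 (running 0)
row 1: [4, 0, 2] -> [0, 4, 2]  score +0 (running 0)
row 2: [4, 4, 0] -> [0, 0, 8]  score +8 (running 8)
Board after move:
4 8 4
0 4 2
0 0 8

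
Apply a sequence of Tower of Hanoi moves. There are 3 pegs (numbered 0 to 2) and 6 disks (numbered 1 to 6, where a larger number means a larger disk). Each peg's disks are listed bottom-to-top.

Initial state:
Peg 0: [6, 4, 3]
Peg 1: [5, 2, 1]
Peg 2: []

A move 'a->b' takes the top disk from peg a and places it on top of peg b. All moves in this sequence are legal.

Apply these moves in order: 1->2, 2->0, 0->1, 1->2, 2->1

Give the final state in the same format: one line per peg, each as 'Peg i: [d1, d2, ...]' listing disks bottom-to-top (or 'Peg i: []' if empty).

Answer: Peg 0: [6, 4, 3]
Peg 1: [5, 2, 1]
Peg 2: []

Derivation:
After move 1 (1->2):
Peg 0: [6, 4, 3]
Peg 1: [5, 2]
Peg 2: [1]

After move 2 (2->0):
Peg 0: [6, 4, 3, 1]
Peg 1: [5, 2]
Peg 2: []

After move 3 (0->1):
Peg 0: [6, 4, 3]
Peg 1: [5, 2, 1]
Peg 2: []

After move 4 (1->2):
Peg 0: [6, 4, 3]
Peg 1: [5, 2]
Peg 2: [1]

After move 5 (2->1):
Peg 0: [6, 4, 3]
Peg 1: [5, 2, 1]
Peg 2: []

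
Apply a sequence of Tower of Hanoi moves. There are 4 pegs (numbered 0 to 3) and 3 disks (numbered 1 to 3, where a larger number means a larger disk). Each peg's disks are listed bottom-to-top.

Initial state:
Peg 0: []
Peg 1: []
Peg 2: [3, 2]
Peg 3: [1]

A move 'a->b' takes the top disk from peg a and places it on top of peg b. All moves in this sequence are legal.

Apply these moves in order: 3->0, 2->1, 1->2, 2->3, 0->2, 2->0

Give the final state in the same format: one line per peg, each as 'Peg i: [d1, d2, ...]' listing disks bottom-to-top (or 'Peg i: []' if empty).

After move 1 (3->0):
Peg 0: [1]
Peg 1: []
Peg 2: [3, 2]
Peg 3: []

After move 2 (2->1):
Peg 0: [1]
Peg 1: [2]
Peg 2: [3]
Peg 3: []

After move 3 (1->2):
Peg 0: [1]
Peg 1: []
Peg 2: [3, 2]
Peg 3: []

After move 4 (2->3):
Peg 0: [1]
Peg 1: []
Peg 2: [3]
Peg 3: [2]

After move 5 (0->2):
Peg 0: []
Peg 1: []
Peg 2: [3, 1]
Peg 3: [2]

After move 6 (2->0):
Peg 0: [1]
Peg 1: []
Peg 2: [3]
Peg 3: [2]

Answer: Peg 0: [1]
Peg 1: []
Peg 2: [3]
Peg 3: [2]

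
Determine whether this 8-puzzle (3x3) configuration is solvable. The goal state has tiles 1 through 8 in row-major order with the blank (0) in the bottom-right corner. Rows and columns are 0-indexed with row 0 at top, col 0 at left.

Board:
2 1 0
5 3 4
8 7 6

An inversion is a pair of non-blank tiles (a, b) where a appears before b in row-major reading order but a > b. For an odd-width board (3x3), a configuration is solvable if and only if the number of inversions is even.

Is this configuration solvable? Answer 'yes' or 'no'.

Inversions (pairs i<j in row-major order where tile[i] > tile[j] > 0): 6
6 is even, so the puzzle is solvable.

Answer: yes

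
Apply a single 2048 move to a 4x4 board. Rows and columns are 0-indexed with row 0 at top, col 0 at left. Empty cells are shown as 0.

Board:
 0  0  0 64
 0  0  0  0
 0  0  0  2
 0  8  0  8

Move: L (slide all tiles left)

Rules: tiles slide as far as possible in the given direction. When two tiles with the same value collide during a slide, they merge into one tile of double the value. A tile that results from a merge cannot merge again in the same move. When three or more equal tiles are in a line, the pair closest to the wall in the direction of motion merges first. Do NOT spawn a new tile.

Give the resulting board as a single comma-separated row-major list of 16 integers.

Slide left:
row 0: [0, 0, 0, 64] -> [64, 0, 0, 0]
row 1: [0, 0, 0, 0] -> [0, 0, 0, 0]
row 2: [0, 0, 0, 2] -> [2, 0, 0, 0]
row 3: [0, 8, 0, 8] -> [16, 0, 0, 0]

Answer: 64, 0, 0, 0, 0, 0, 0, 0, 2, 0, 0, 0, 16, 0, 0, 0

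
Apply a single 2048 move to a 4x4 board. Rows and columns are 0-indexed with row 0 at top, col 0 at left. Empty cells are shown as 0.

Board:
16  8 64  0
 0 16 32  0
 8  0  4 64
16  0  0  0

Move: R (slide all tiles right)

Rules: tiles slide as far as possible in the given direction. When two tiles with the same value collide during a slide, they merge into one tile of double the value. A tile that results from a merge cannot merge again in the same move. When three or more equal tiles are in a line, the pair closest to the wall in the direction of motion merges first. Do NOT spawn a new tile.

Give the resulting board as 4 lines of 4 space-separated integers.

Answer:  0 16  8 64
 0  0 16 32
 0  8  4 64
 0  0  0 16

Derivation:
Slide right:
row 0: [16, 8, 64, 0] -> [0, 16, 8, 64]
row 1: [0, 16, 32, 0] -> [0, 0, 16, 32]
row 2: [8, 0, 4, 64] -> [0, 8, 4, 64]
row 3: [16, 0, 0, 0] -> [0, 0, 0, 16]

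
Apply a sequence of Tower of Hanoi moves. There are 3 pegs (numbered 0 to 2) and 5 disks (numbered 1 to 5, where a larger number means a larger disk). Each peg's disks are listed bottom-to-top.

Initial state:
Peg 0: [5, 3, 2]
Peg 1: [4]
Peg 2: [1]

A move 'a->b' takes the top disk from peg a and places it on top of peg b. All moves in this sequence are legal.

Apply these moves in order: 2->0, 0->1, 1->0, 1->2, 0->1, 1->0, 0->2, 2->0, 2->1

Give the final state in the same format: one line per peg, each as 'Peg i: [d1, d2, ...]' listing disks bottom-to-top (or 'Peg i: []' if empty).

Answer: Peg 0: [5, 3, 2, 1]
Peg 1: [4]
Peg 2: []

Derivation:
After move 1 (2->0):
Peg 0: [5, 3, 2, 1]
Peg 1: [4]
Peg 2: []

After move 2 (0->1):
Peg 0: [5, 3, 2]
Peg 1: [4, 1]
Peg 2: []

After move 3 (1->0):
Peg 0: [5, 3, 2, 1]
Peg 1: [4]
Peg 2: []

After move 4 (1->2):
Peg 0: [5, 3, 2, 1]
Peg 1: []
Peg 2: [4]

After move 5 (0->1):
Peg 0: [5, 3, 2]
Peg 1: [1]
Peg 2: [4]

After move 6 (1->0):
Peg 0: [5, 3, 2, 1]
Peg 1: []
Peg 2: [4]

After move 7 (0->2):
Peg 0: [5, 3, 2]
Peg 1: []
Peg 2: [4, 1]

After move 8 (2->0):
Peg 0: [5, 3, 2, 1]
Peg 1: []
Peg 2: [4]

After move 9 (2->1):
Peg 0: [5, 3, 2, 1]
Peg 1: [4]
Peg 2: []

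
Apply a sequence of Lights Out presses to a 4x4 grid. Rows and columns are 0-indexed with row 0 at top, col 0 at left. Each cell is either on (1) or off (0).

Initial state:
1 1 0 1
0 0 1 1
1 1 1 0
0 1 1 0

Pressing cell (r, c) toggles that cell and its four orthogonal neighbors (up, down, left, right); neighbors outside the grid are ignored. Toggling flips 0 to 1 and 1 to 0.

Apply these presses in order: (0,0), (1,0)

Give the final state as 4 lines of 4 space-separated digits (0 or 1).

After press 1 at (0,0):
0 0 0 1
1 0 1 1
1 1 1 0
0 1 1 0

After press 2 at (1,0):
1 0 0 1
0 1 1 1
0 1 1 0
0 1 1 0

Answer: 1 0 0 1
0 1 1 1
0 1 1 0
0 1 1 0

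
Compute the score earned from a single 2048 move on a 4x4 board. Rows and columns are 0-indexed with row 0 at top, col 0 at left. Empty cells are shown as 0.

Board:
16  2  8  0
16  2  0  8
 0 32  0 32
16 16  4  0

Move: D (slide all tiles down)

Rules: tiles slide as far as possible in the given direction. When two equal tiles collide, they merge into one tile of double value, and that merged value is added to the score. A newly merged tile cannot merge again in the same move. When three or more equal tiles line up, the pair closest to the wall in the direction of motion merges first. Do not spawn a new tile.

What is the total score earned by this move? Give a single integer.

Slide down:
col 0: [16, 16, 0, 16] -> [0, 0, 16, 32]  score +32 (running 32)
col 1: [2, 2, 32, 16] -> [0, 4, 32, 16]  score +4 (running 36)
col 2: [8, 0, 0, 4] -> [0, 0, 8, 4]  score +0 (running 36)
col 3: [0, 8, 32, 0] -> [0, 0, 8, 32]  score +0 (running 36)
Board after move:
 0  0  0  0
 0  4  0  0
16 32  8  8
32 16  4 32

Answer: 36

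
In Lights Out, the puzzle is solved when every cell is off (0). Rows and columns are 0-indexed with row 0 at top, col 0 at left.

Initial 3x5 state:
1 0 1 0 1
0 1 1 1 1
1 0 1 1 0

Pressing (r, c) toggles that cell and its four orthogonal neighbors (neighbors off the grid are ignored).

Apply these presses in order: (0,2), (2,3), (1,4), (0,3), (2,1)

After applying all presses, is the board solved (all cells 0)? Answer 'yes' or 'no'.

Answer: no

Derivation:
After press 1 at (0,2):
1 1 0 1 1
0 1 0 1 1
1 0 1 1 0

After press 2 at (2,3):
1 1 0 1 1
0 1 0 0 1
1 0 0 0 1

After press 3 at (1,4):
1 1 0 1 0
0 1 0 1 0
1 0 0 0 0

After press 4 at (0,3):
1 1 1 0 1
0 1 0 0 0
1 0 0 0 0

After press 5 at (2,1):
1 1 1 0 1
0 0 0 0 0
0 1 1 0 0

Lights still on: 6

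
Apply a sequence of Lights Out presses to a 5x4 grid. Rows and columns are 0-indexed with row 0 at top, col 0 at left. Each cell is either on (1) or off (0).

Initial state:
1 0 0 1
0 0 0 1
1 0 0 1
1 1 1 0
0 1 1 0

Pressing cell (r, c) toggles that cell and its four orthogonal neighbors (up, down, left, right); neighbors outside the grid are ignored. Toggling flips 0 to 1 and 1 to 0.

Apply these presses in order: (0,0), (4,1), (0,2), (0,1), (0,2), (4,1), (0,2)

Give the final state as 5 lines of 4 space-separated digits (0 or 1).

Answer: 1 1 0 0
1 1 1 1
1 0 0 1
1 1 1 0
0 1 1 0

Derivation:
After press 1 at (0,0):
0 1 0 1
1 0 0 1
1 0 0 1
1 1 1 0
0 1 1 0

After press 2 at (4,1):
0 1 0 1
1 0 0 1
1 0 0 1
1 0 1 0
1 0 0 0

After press 3 at (0,2):
0 0 1 0
1 0 1 1
1 0 0 1
1 0 1 0
1 0 0 0

After press 4 at (0,1):
1 1 0 0
1 1 1 1
1 0 0 1
1 0 1 0
1 0 0 0

After press 5 at (0,2):
1 0 1 1
1 1 0 1
1 0 0 1
1 0 1 0
1 0 0 0

After press 6 at (4,1):
1 0 1 1
1 1 0 1
1 0 0 1
1 1 1 0
0 1 1 0

After press 7 at (0,2):
1 1 0 0
1 1 1 1
1 0 0 1
1 1 1 0
0 1 1 0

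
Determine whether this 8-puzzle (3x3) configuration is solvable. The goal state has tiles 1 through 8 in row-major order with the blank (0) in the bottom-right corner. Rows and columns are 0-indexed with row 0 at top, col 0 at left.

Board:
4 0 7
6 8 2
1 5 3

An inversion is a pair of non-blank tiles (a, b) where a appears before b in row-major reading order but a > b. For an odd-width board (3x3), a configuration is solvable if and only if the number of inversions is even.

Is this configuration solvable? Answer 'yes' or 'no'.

Inversions (pairs i<j in row-major order where tile[i] > tile[j] > 0): 18
18 is even, so the puzzle is solvable.

Answer: yes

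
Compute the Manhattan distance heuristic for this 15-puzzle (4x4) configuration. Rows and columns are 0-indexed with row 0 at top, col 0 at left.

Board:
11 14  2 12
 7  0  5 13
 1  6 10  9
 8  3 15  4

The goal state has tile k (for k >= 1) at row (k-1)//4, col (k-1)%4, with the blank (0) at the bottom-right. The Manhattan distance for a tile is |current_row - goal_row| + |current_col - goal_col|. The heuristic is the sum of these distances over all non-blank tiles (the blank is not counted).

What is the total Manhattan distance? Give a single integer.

Answer: 38

Derivation:
Tile 11: at (0,0), goal (2,2), distance |0-2|+|0-2| = 4
Tile 14: at (0,1), goal (3,1), distance |0-3|+|1-1| = 3
Tile 2: at (0,2), goal (0,1), distance |0-0|+|2-1| = 1
Tile 12: at (0,3), goal (2,3), distance |0-2|+|3-3| = 2
Tile 7: at (1,0), goal (1,2), distance |1-1|+|0-2| = 2
Tile 5: at (1,2), goal (1,0), distance |1-1|+|2-0| = 2
Tile 13: at (1,3), goal (3,0), distance |1-3|+|3-0| = 5
Tile 1: at (2,0), goal (0,0), distance |2-0|+|0-0| = 2
Tile 6: at (2,1), goal (1,1), distance |2-1|+|1-1| = 1
Tile 10: at (2,2), goal (2,1), distance |2-2|+|2-1| = 1
Tile 9: at (2,3), goal (2,0), distance |2-2|+|3-0| = 3
Tile 8: at (3,0), goal (1,3), distance |3-1|+|0-3| = 5
Tile 3: at (3,1), goal (0,2), distance |3-0|+|1-2| = 4
Tile 15: at (3,2), goal (3,2), distance |3-3|+|2-2| = 0
Tile 4: at (3,3), goal (0,3), distance |3-0|+|3-3| = 3
Sum: 4 + 3 + 1 + 2 + 2 + 2 + 5 + 2 + 1 + 1 + 3 + 5 + 4 + 0 + 3 = 38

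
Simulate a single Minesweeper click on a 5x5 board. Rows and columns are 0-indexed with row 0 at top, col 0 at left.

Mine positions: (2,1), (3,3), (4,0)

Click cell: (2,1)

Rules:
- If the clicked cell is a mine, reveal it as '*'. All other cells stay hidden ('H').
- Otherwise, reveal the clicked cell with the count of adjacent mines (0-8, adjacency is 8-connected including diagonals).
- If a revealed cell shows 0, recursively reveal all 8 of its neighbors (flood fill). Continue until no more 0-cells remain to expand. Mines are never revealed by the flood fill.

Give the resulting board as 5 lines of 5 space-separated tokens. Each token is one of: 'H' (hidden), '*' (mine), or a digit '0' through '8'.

H H H H H
H H H H H
H * H H H
H H H H H
H H H H H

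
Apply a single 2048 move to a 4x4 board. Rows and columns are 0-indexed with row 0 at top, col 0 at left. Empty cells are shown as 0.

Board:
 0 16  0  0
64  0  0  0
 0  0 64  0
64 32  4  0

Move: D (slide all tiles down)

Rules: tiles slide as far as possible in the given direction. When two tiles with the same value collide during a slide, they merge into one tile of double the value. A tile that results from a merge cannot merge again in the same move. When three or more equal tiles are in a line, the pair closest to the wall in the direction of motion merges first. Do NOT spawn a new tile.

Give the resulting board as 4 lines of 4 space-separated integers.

Slide down:
col 0: [0, 64, 0, 64] -> [0, 0, 0, 128]
col 1: [16, 0, 0, 32] -> [0, 0, 16, 32]
col 2: [0, 0, 64, 4] -> [0, 0, 64, 4]
col 3: [0, 0, 0, 0] -> [0, 0, 0, 0]

Answer:   0   0   0   0
  0   0   0   0
  0  16  64   0
128  32   4   0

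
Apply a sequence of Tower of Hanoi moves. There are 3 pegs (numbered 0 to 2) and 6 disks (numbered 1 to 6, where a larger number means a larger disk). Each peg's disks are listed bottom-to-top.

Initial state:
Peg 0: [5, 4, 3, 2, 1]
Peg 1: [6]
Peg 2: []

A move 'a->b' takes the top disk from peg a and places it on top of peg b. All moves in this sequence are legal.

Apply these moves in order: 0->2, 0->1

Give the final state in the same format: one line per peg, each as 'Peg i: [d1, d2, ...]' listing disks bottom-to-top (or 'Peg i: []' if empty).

After move 1 (0->2):
Peg 0: [5, 4, 3, 2]
Peg 1: [6]
Peg 2: [1]

After move 2 (0->1):
Peg 0: [5, 4, 3]
Peg 1: [6, 2]
Peg 2: [1]

Answer: Peg 0: [5, 4, 3]
Peg 1: [6, 2]
Peg 2: [1]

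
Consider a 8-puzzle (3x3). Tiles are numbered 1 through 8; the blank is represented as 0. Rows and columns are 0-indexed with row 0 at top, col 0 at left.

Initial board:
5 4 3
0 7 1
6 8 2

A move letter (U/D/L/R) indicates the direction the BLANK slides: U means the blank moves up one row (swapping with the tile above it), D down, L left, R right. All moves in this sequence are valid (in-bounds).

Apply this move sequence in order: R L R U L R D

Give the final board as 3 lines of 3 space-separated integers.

Answer: 5 4 3
7 0 1
6 8 2

Derivation:
After move 1 (R):
5 4 3
7 0 1
6 8 2

After move 2 (L):
5 4 3
0 7 1
6 8 2

After move 3 (R):
5 4 3
7 0 1
6 8 2

After move 4 (U):
5 0 3
7 4 1
6 8 2

After move 5 (L):
0 5 3
7 4 1
6 8 2

After move 6 (R):
5 0 3
7 4 1
6 8 2

After move 7 (D):
5 4 3
7 0 1
6 8 2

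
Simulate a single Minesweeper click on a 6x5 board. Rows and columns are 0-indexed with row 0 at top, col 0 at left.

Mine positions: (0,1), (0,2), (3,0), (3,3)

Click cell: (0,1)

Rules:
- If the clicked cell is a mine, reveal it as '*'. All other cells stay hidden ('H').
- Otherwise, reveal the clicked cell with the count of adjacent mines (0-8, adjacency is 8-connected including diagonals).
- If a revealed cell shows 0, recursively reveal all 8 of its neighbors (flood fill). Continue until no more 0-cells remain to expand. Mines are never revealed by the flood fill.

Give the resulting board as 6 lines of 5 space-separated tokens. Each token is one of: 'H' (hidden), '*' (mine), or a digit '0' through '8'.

H * H H H
H H H H H
H H H H H
H H H H H
H H H H H
H H H H H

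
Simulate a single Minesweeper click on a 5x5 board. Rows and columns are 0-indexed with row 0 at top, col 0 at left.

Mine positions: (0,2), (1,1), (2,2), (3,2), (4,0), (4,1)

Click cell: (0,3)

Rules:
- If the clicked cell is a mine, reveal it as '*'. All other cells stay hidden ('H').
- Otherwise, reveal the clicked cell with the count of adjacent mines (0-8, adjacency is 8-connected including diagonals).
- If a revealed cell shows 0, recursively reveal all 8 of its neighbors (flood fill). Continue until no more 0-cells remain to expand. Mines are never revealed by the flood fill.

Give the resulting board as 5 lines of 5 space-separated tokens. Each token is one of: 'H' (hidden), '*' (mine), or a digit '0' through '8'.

H H H 1 H
H H H H H
H H H H H
H H H H H
H H H H H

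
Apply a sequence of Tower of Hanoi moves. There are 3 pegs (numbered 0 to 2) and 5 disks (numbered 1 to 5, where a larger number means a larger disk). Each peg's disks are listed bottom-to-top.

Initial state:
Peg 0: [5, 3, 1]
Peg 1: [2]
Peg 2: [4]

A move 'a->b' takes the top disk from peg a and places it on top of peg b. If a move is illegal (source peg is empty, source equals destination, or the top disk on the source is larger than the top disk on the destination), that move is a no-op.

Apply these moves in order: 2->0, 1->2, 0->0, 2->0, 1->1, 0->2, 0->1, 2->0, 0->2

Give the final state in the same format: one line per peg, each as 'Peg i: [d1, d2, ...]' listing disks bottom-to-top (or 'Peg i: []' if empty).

Answer: Peg 0: [5]
Peg 1: [3]
Peg 2: [4, 2, 1]

Derivation:
After move 1 (2->0):
Peg 0: [5, 3, 1]
Peg 1: [2]
Peg 2: [4]

After move 2 (1->2):
Peg 0: [5, 3, 1]
Peg 1: []
Peg 2: [4, 2]

After move 3 (0->0):
Peg 0: [5, 3, 1]
Peg 1: []
Peg 2: [4, 2]

After move 4 (2->0):
Peg 0: [5, 3, 1]
Peg 1: []
Peg 2: [4, 2]

After move 5 (1->1):
Peg 0: [5, 3, 1]
Peg 1: []
Peg 2: [4, 2]

After move 6 (0->2):
Peg 0: [5, 3]
Peg 1: []
Peg 2: [4, 2, 1]

After move 7 (0->1):
Peg 0: [5]
Peg 1: [3]
Peg 2: [4, 2, 1]

After move 8 (2->0):
Peg 0: [5, 1]
Peg 1: [3]
Peg 2: [4, 2]

After move 9 (0->2):
Peg 0: [5]
Peg 1: [3]
Peg 2: [4, 2, 1]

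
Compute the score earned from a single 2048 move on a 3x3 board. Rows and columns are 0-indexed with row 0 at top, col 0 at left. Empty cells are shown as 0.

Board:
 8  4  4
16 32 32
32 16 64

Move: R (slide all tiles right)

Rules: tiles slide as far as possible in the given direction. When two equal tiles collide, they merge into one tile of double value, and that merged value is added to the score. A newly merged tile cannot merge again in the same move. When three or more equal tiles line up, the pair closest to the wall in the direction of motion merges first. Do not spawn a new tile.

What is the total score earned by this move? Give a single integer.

Slide right:
row 0: [8, 4, 4] -> [0, 8, 8]  score +8 (running 8)
row 1: [16, 32, 32] -> [0, 16, 64]  score +64 (running 72)
row 2: [32, 16, 64] -> [32, 16, 64]  score +0 (running 72)
Board after move:
 0  8  8
 0 16 64
32 16 64

Answer: 72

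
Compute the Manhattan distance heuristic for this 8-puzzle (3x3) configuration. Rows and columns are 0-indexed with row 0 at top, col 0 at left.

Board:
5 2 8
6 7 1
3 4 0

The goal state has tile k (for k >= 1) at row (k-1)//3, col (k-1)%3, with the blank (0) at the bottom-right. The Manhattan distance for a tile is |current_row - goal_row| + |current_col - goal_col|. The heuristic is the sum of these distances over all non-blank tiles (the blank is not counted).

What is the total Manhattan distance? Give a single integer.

Answer: 18

Derivation:
Tile 5: at (0,0), goal (1,1), distance |0-1|+|0-1| = 2
Tile 2: at (0,1), goal (0,1), distance |0-0|+|1-1| = 0
Tile 8: at (0,2), goal (2,1), distance |0-2|+|2-1| = 3
Tile 6: at (1,0), goal (1,2), distance |1-1|+|0-2| = 2
Tile 7: at (1,1), goal (2,0), distance |1-2|+|1-0| = 2
Tile 1: at (1,2), goal (0,0), distance |1-0|+|2-0| = 3
Tile 3: at (2,0), goal (0,2), distance |2-0|+|0-2| = 4
Tile 4: at (2,1), goal (1,0), distance |2-1|+|1-0| = 2
Sum: 2 + 0 + 3 + 2 + 2 + 3 + 4 + 2 = 18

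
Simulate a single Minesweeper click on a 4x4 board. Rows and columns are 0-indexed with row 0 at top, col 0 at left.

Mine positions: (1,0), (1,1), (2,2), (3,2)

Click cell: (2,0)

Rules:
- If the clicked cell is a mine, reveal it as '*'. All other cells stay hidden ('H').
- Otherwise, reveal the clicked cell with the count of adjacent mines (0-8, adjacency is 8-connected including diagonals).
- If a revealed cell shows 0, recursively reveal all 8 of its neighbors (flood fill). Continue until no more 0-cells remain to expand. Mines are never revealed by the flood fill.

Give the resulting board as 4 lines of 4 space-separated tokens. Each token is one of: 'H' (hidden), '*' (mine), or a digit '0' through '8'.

H H H H
H H H H
2 H H H
H H H H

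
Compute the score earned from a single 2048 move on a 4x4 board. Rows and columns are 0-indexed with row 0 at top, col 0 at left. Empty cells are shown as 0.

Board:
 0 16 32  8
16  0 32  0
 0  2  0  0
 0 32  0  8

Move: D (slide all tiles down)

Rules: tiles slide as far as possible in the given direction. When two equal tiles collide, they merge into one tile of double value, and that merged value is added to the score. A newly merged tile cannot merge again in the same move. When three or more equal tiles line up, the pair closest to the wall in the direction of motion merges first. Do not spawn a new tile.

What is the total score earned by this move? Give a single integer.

Slide down:
col 0: [0, 16, 0, 0] -> [0, 0, 0, 16]  score +0 (running 0)
col 1: [16, 0, 2, 32] -> [0, 16, 2, 32]  score +0 (running 0)
col 2: [32, 32, 0, 0] -> [0, 0, 0, 64]  score +64 (running 64)
col 3: [8, 0, 0, 8] -> [0, 0, 0, 16]  score +16 (running 80)
Board after move:
 0  0  0  0
 0 16  0  0
 0  2  0  0
16 32 64 16

Answer: 80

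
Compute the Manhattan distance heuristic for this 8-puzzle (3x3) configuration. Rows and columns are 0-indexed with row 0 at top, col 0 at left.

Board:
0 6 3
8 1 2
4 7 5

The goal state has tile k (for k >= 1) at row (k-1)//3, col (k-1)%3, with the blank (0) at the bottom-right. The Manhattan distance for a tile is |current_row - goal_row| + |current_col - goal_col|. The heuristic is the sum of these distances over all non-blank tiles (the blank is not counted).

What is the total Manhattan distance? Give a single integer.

Tile 6: at (0,1), goal (1,2), distance |0-1|+|1-2| = 2
Tile 3: at (0,2), goal (0,2), distance |0-0|+|2-2| = 0
Tile 8: at (1,0), goal (2,1), distance |1-2|+|0-1| = 2
Tile 1: at (1,1), goal (0,0), distance |1-0|+|1-0| = 2
Tile 2: at (1,2), goal (0,1), distance |1-0|+|2-1| = 2
Tile 4: at (2,0), goal (1,0), distance |2-1|+|0-0| = 1
Tile 7: at (2,1), goal (2,0), distance |2-2|+|1-0| = 1
Tile 5: at (2,2), goal (1,1), distance |2-1|+|2-1| = 2
Sum: 2 + 0 + 2 + 2 + 2 + 1 + 1 + 2 = 12

Answer: 12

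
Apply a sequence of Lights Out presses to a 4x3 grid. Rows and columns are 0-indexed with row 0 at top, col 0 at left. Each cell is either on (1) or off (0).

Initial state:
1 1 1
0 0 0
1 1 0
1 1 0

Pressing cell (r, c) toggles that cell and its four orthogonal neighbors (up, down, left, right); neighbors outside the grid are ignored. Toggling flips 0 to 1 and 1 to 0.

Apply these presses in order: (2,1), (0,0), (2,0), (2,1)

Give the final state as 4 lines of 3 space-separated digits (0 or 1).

Answer: 0 0 1
0 0 0
0 0 0
0 1 0

Derivation:
After press 1 at (2,1):
1 1 1
0 1 0
0 0 1
1 0 0

After press 2 at (0,0):
0 0 1
1 1 0
0 0 1
1 0 0

After press 3 at (2,0):
0 0 1
0 1 0
1 1 1
0 0 0

After press 4 at (2,1):
0 0 1
0 0 0
0 0 0
0 1 0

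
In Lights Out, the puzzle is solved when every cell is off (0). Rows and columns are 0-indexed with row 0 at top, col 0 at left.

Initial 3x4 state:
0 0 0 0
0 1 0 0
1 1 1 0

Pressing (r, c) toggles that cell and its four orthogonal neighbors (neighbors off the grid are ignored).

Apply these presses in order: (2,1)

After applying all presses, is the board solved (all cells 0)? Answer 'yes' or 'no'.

Answer: yes

Derivation:
After press 1 at (2,1):
0 0 0 0
0 0 0 0
0 0 0 0

Lights still on: 0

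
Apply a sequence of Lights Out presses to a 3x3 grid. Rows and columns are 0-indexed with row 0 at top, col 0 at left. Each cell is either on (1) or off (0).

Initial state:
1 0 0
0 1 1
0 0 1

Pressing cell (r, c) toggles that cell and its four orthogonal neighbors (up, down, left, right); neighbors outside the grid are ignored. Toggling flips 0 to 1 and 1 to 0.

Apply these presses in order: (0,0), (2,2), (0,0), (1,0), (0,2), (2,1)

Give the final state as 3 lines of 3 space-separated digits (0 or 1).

After press 1 at (0,0):
0 1 0
1 1 1
0 0 1

After press 2 at (2,2):
0 1 0
1 1 0
0 1 0

After press 3 at (0,0):
1 0 0
0 1 0
0 1 0

After press 4 at (1,0):
0 0 0
1 0 0
1 1 0

After press 5 at (0,2):
0 1 1
1 0 1
1 1 0

After press 6 at (2,1):
0 1 1
1 1 1
0 0 1

Answer: 0 1 1
1 1 1
0 0 1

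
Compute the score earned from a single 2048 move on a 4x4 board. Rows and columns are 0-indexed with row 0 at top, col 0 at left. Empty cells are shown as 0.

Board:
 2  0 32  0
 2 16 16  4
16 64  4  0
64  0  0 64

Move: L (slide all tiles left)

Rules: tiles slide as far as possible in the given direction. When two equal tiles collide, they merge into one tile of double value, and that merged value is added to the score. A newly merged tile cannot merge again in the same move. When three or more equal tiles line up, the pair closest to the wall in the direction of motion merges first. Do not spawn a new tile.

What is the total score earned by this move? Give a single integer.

Answer: 160

Derivation:
Slide left:
row 0: [2, 0, 32, 0] -> [2, 32, 0, 0]  score +0 (running 0)
row 1: [2, 16, 16, 4] -> [2, 32, 4, 0]  score +32 (running 32)
row 2: [16, 64, 4, 0] -> [16, 64, 4, 0]  score +0 (running 32)
row 3: [64, 0, 0, 64] -> [128, 0, 0, 0]  score +128 (running 160)
Board after move:
  2  32   0   0
  2  32   4   0
 16  64   4   0
128   0   0   0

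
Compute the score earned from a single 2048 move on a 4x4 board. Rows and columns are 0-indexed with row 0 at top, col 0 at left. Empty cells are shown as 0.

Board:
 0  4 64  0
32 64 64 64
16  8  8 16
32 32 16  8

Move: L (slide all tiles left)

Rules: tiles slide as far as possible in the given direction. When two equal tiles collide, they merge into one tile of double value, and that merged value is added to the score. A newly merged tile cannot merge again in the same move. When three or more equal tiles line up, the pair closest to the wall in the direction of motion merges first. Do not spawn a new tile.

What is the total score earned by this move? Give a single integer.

Answer: 208

Derivation:
Slide left:
row 0: [0, 4, 64, 0] -> [4, 64, 0, 0]  score +0 (running 0)
row 1: [32, 64, 64, 64] -> [32, 128, 64, 0]  score +128 (running 128)
row 2: [16, 8, 8, 16] -> [16, 16, 16, 0]  score +16 (running 144)
row 3: [32, 32, 16, 8] -> [64, 16, 8, 0]  score +64 (running 208)
Board after move:
  4  64   0   0
 32 128  64   0
 16  16  16   0
 64  16   8   0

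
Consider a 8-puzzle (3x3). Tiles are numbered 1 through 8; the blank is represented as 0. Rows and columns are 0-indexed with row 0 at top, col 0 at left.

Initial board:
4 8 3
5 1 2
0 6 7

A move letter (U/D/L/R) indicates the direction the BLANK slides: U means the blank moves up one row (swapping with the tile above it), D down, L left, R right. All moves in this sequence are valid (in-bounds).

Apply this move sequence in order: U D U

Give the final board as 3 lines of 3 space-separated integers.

Answer: 4 8 3
0 1 2
5 6 7

Derivation:
After move 1 (U):
4 8 3
0 1 2
5 6 7

After move 2 (D):
4 8 3
5 1 2
0 6 7

After move 3 (U):
4 8 3
0 1 2
5 6 7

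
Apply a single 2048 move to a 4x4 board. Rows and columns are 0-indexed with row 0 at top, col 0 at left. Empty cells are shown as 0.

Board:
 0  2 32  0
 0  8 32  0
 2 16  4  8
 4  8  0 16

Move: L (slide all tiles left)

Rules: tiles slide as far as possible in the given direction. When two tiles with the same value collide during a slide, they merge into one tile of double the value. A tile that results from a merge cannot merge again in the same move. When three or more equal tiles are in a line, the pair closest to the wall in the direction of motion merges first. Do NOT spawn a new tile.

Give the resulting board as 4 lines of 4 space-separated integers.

Slide left:
row 0: [0, 2, 32, 0] -> [2, 32, 0, 0]
row 1: [0, 8, 32, 0] -> [8, 32, 0, 0]
row 2: [2, 16, 4, 8] -> [2, 16, 4, 8]
row 3: [4, 8, 0, 16] -> [4, 8, 16, 0]

Answer:  2 32  0  0
 8 32  0  0
 2 16  4  8
 4  8 16  0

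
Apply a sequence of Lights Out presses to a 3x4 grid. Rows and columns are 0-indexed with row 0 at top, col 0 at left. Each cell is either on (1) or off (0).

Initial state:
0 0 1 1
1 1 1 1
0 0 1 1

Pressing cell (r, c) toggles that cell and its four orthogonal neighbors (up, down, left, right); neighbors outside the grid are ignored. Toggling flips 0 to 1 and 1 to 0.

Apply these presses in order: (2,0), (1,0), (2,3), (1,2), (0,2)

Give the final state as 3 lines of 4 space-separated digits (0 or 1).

Answer: 1 1 1 0
1 1 1 1
0 1 1 0

Derivation:
After press 1 at (2,0):
0 0 1 1
0 1 1 1
1 1 1 1

After press 2 at (1,0):
1 0 1 1
1 0 1 1
0 1 1 1

After press 3 at (2,3):
1 0 1 1
1 0 1 0
0 1 0 0

After press 4 at (1,2):
1 0 0 1
1 1 0 1
0 1 1 0

After press 5 at (0,2):
1 1 1 0
1 1 1 1
0 1 1 0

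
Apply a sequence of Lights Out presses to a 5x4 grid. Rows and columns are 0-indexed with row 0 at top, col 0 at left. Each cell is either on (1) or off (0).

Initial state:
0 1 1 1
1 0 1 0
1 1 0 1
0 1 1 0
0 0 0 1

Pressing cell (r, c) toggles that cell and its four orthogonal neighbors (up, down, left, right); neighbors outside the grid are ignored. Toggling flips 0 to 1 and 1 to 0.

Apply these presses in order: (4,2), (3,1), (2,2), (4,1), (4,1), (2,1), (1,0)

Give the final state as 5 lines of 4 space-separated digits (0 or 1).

Answer: 1 1 1 1
0 0 0 0
1 0 0 0
1 1 0 0
0 0 1 0

Derivation:
After press 1 at (4,2):
0 1 1 1
1 0 1 0
1 1 0 1
0 1 0 0
0 1 1 0

After press 2 at (3,1):
0 1 1 1
1 0 1 0
1 0 0 1
1 0 1 0
0 0 1 0

After press 3 at (2,2):
0 1 1 1
1 0 0 0
1 1 1 0
1 0 0 0
0 0 1 0

After press 4 at (4,1):
0 1 1 1
1 0 0 0
1 1 1 0
1 1 0 0
1 1 0 0

After press 5 at (4,1):
0 1 1 1
1 0 0 0
1 1 1 0
1 0 0 0
0 0 1 0

After press 6 at (2,1):
0 1 1 1
1 1 0 0
0 0 0 0
1 1 0 0
0 0 1 0

After press 7 at (1,0):
1 1 1 1
0 0 0 0
1 0 0 0
1 1 0 0
0 0 1 0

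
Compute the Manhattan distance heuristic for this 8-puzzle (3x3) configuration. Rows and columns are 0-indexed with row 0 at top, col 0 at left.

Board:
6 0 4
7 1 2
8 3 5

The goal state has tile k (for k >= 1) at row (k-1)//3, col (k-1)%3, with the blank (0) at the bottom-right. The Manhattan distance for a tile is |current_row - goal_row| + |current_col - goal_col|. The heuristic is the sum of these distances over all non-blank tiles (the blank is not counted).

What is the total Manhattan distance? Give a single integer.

Tile 6: at (0,0), goal (1,2), distance |0-1|+|0-2| = 3
Tile 4: at (0,2), goal (1,0), distance |0-1|+|2-0| = 3
Tile 7: at (1,0), goal (2,0), distance |1-2|+|0-0| = 1
Tile 1: at (1,1), goal (0,0), distance |1-0|+|1-0| = 2
Tile 2: at (1,2), goal (0,1), distance |1-0|+|2-1| = 2
Tile 8: at (2,0), goal (2,1), distance |2-2|+|0-1| = 1
Tile 3: at (2,1), goal (0,2), distance |2-0|+|1-2| = 3
Tile 5: at (2,2), goal (1,1), distance |2-1|+|2-1| = 2
Sum: 3 + 3 + 1 + 2 + 2 + 1 + 3 + 2 = 17

Answer: 17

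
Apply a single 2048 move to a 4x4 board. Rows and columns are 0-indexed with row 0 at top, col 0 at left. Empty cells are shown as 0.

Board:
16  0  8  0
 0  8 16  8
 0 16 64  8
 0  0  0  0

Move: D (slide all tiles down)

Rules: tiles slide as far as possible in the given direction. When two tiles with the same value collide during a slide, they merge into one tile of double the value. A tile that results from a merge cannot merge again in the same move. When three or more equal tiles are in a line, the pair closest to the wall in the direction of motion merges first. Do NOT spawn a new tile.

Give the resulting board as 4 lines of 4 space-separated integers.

Slide down:
col 0: [16, 0, 0, 0] -> [0, 0, 0, 16]
col 1: [0, 8, 16, 0] -> [0, 0, 8, 16]
col 2: [8, 16, 64, 0] -> [0, 8, 16, 64]
col 3: [0, 8, 8, 0] -> [0, 0, 0, 16]

Answer:  0  0  0  0
 0  0  8  0
 0  8 16  0
16 16 64 16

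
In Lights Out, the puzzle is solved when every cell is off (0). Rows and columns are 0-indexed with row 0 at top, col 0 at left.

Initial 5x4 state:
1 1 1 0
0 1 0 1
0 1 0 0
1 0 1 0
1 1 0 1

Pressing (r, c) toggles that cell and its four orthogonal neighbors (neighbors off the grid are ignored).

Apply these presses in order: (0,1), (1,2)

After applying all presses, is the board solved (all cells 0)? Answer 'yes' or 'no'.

Answer: no

Derivation:
After press 1 at (0,1):
0 0 0 0
0 0 0 1
0 1 0 0
1 0 1 0
1 1 0 1

After press 2 at (1,2):
0 0 1 0
0 1 1 0
0 1 1 0
1 0 1 0
1 1 0 1

Lights still on: 10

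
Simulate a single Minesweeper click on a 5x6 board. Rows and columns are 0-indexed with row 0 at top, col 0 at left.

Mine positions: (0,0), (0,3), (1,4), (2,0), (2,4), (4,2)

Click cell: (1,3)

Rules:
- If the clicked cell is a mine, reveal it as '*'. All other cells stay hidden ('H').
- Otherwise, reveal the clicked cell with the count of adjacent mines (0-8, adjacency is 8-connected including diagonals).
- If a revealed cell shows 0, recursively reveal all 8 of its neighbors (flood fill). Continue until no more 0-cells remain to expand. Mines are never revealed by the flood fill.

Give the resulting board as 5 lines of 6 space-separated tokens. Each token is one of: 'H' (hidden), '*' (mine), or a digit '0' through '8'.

H H H H H H
H H H 3 H H
H H H H H H
H H H H H H
H H H H H H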